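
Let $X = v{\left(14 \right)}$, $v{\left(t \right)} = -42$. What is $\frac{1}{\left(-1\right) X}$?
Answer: $\frac{1}{42} \approx 0.02381$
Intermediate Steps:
$X = -42$
$\frac{1}{\left(-1\right) X} = \frac{1}{\left(-1\right) \left(-42\right)} = \frac{1}{42}$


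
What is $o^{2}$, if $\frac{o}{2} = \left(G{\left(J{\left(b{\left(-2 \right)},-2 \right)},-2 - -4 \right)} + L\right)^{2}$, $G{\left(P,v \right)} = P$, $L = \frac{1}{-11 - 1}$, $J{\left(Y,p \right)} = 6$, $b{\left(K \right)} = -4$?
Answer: $\frac{25411681}{5184} \approx 4901.9$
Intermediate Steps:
$L = - \frac{1}{12}$ ($L = \frac{1}{-12} = - \frac{1}{12} \approx -0.083333$)
$o = \frac{5041}{72}$ ($o = 2 \left(6 - \frac{1}{12}\right)^{2} = 2 \left(\frac{71}{12}\right)^{2} = 2 \cdot \frac{5041}{144} = \frac{5041}{72} \approx 70.014$)
$o^{2} = \left(\frac{5041}{72}\right)^{2} = \frac{25411681}{5184}$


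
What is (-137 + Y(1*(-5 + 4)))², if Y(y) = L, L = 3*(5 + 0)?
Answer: 14884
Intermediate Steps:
L = 15 (L = 3*5 = 15)
Y(y) = 15
(-137 + Y(1*(-5 + 4)))² = (-137 + 15)² = (-122)² = 14884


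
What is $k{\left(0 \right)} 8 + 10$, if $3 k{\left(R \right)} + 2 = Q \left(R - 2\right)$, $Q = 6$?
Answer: $- \frac{82}{3} \approx -27.333$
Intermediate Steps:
$k{\left(R \right)} = - \frac{14}{3} + 2 R$ ($k{\left(R \right)} = - \frac{2}{3} + \frac{6 \left(R - 2\right)}{3} = - \frac{2}{3} + \frac{6 \left(-2 + R\right)}{3} = - \frac{2}{3} + \frac{-12 + 6 R}{3} = - \frac{2}{3} + \left(-4 + 2 R\right) = - \frac{14}{3} + 2 R$)
$k{\left(0 \right)} 8 + 10 = \left(- \frac{14}{3} + 2 \cdot 0\right) 8 + 10 = \left(- \frac{14}{3} + 0\right) 8 + 10 = \left(- \frac{14}{3}\right) 8 + 10 = - \frac{112}{3} + 10 = - \frac{82}{3}$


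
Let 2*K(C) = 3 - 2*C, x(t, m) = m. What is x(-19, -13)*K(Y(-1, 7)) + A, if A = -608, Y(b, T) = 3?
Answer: -1177/2 ≈ -588.50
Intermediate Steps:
K(C) = 3/2 - C (K(C) = (3 - 2*C)/2 = 3/2 - C)
x(-19, -13)*K(Y(-1, 7)) + A = -13*(3/2 - 1*3) - 608 = -13*(3/2 - 3) - 608 = -13*(-3/2) - 608 = 39/2 - 608 = -1177/2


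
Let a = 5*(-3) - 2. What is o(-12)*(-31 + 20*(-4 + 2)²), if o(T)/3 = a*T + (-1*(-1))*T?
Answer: 28224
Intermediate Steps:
a = -17 (a = -15 - 2 = -17)
o(T) = -48*T (o(T) = 3*(-17*T + (-1*(-1))*T) = 3*(-17*T + 1*T) = 3*(-17*T + T) = 3*(-16*T) = -48*T)
o(-12)*(-31 + 20*(-4 + 2)²) = (-48*(-12))*(-31 + 20*(-4 + 2)²) = 576*(-31 + 20*(-2)²) = 576*(-31 + 20*4) = 576*(-31 + 80) = 576*49 = 28224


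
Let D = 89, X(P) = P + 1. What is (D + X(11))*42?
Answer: 4242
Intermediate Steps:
X(P) = 1 + P
(D + X(11))*42 = (89 + (1 + 11))*42 = (89 + 12)*42 = 101*42 = 4242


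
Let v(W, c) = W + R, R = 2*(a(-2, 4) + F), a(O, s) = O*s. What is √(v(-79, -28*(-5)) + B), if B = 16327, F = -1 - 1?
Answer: 2*√4057 ≈ 127.39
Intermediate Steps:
F = -2
R = -20 (R = 2*(-2*4 - 2) = 2*(-8 - 2) = 2*(-10) = -20)
v(W, c) = -20 + W (v(W, c) = W - 20 = -20 + W)
√(v(-79, -28*(-5)) + B) = √((-20 - 79) + 16327) = √(-99 + 16327) = √16228 = 2*√4057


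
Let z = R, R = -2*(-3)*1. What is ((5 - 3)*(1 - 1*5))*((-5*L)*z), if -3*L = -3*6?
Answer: 1440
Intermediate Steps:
R = 6 (R = 6*1 = 6)
L = 6 (L = -(-1)*6 = -1/3*(-18) = 6)
z = 6
((5 - 3)*(1 - 1*5))*((-5*L)*z) = ((5 - 3)*(1 - 1*5))*(-5*6*6) = (2*(1 - 5))*(-30*6) = (2*(-4))*(-180) = -8*(-180) = 1440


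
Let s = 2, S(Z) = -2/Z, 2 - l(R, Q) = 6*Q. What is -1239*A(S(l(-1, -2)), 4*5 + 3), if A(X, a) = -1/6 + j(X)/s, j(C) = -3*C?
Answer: -59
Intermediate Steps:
l(R, Q) = 2 - 6*Q
A(X, a) = -⅙ - 3*X/2 (A(X, a) = -1/6 - 3*X/2 = -1*⅙ - 3*X*(½) = -⅙ - 3*X/2)
-1239*A(S(l(-1, -2)), 4*5 + 3) = -1239*(-⅙ - (-3)/(2 - 6*(-2))) = -1239*(-⅙ - (-3)/(2 + 12)) = -1239*(-⅙ - (-3)/14) = -1239*(-⅙ - 3/2*(-⅐)) = -1239*(-⅙ + 3/14) = -1239*1/21 = -59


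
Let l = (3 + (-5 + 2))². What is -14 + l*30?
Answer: -14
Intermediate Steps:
l = 0 (l = (3 - 3)² = 0² = 0)
-14 + l*30 = -14 + 0*30 = -14 + 0 = -14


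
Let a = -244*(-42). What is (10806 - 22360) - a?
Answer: -21802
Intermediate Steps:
a = 10248
(10806 - 22360) - a = (10806 - 22360) - 1*10248 = -11554 - 10248 = -21802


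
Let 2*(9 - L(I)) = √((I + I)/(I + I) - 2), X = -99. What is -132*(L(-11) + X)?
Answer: 11880 + 66*I ≈ 11880.0 + 66.0*I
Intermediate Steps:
L(I) = 9 - I/2 (L(I) = 9 - √((I + I)/(I + I) - 2)/2 = 9 - √((2*I)/((2*I)) - 2)/2 = 9 - √((2*I)*(1/(2*I)) - 2)/2 = 9 - √(1 - 2)/2 = 9 - I/2)
-132*(L(-11) + X) = -132*((9 - I/2) - 99) = -132*(-90 - I/2) = 11880 + 66*I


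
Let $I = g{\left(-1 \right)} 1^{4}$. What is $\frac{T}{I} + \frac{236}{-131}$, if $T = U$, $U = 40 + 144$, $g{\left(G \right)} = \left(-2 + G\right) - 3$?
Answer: $- \frac{12760}{393} \approx -32.468$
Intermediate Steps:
$g{\left(G \right)} = -5 + G$
$I = -6$ ($I = \left(-5 - 1\right) 1^{4} = \left(-6\right) 1 = -6$)
$U = 184$
$T = 184$
$\frac{T}{I} + \frac{236}{-131} = \frac{184}{-6} + \frac{236}{-131} = 184 \left(- \frac{1}{6}\right) + 236 \left(- \frac{1}{131}\right) = - \frac{92}{3} - \frac{236}{131} = - \frac{12760}{393}$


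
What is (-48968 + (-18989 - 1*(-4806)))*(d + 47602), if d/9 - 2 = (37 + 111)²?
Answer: -15456586156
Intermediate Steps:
d = 197154 (d = 18 + 9*(37 + 111)² = 18 + 9*148² = 18 + 9*21904 = 18 + 197136 = 197154)
(-48968 + (-18989 - 1*(-4806)))*(d + 47602) = (-48968 + (-18989 - 1*(-4806)))*(197154 + 47602) = (-48968 + (-18989 + 4806))*244756 = (-48968 - 14183)*244756 = -63151*244756 = -15456586156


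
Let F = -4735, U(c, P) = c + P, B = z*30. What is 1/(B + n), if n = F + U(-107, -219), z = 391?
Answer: 1/6669 ≈ 0.00014995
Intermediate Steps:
B = 11730 (B = 391*30 = 11730)
U(c, P) = P + c
n = -5061 (n = -4735 + (-219 - 107) = -4735 - 326 = -5061)
1/(B + n) = 1/(11730 - 5061) = 1/6669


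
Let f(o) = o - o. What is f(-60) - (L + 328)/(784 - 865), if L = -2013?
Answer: -1685/81 ≈ -20.802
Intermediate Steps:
f(o) = 0
f(-60) - (L + 328)/(784 - 865) = 0 - (-2013 + 328)/(784 - 865) = 0 - (-1685)/(-81) = 0 - (-1685)*(-1)/81 = 0 - 1*1685/81 = 0 - 1685/81 = -1685/81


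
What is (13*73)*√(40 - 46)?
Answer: 949*I*√6 ≈ 2324.6*I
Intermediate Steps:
(13*73)*√(40 - 46) = 949*√(-6) = 949*(I*√6) = 949*I*√6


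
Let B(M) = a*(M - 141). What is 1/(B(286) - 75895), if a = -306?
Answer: -1/120265 ≈ -8.3150e-6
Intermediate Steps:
B(M) = 43146 - 306*M (B(M) = -306*(M - 141) = -306*(-141 + M) = 43146 - 306*M)
1/(B(286) - 75895) = 1/((43146 - 306*286) - 75895) = 1/((43146 - 87516) - 75895) = 1/(-44370 - 75895) = 1/(-120265) = -1/120265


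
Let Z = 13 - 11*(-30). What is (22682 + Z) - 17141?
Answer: 5884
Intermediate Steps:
Z = 343 (Z = 13 + 330 = 343)
(22682 + Z) - 17141 = (22682 + 343) - 17141 = 23025 - 17141 = 5884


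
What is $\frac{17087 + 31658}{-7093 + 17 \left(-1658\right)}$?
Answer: $- \frac{48745}{35279} \approx -1.3817$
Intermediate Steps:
$\frac{17087 + 31658}{-7093 + 17 \left(-1658\right)} = \frac{48745}{-7093 - 28186} = \frac{48745}{-35279} = 48745 \left(- \frac{1}{35279}\right) = - \frac{48745}{35279}$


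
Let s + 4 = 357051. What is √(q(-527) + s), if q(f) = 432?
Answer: √357479 ≈ 597.90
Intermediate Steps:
s = 357047 (s = -4 + 357051 = 357047)
√(q(-527) + s) = √(432 + 357047) = √357479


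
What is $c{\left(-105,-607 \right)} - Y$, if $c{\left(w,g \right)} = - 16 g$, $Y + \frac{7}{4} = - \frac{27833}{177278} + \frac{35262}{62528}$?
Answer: $\frac{26917710475767}{2771209696} \approx 9713.3$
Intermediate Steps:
$Y = - \frac{3721908215}{2771209696}$ ($Y = - \frac{7}{4} + \left(- \frac{27833}{177278} + \frac{35262}{62528}\right) = - \frac{7}{4} + \left(\left(-27833\right) \frac{1}{177278} + 35262 \cdot \frac{1}{62528}\right) = - \frac{7}{4} + \left(- \frac{27833}{177278} + \frac{17631}{31264}\right) = - \frac{7}{4} + \frac{1127708753}{2771209696} = - \frac{3721908215}{2771209696} \approx -1.3431$)
$c{\left(-105,-607 \right)} - Y = \left(-16\right) \left(-607\right) - - \frac{3721908215}{2771209696} = 9712 + \frac{3721908215}{2771209696} = \frac{26917710475767}{2771209696}$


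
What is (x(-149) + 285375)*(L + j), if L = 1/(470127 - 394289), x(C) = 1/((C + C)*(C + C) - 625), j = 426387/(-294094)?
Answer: -203426711754163207178/491675098643547 ≈ -4.1374e+5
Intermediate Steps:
j = -426387/294094 (j = 426387*(-1/294094) = -426387/294094 ≈ -1.4498)
x(C) = 1/(-625 + 4*C²) (x(C) = 1/((2*C)*(2*C) - 625) = 1/(4*C² - 625) = 1/(-625 + 4*C²))
L = 1/75838 ≈ 1.3186e-5
(x(-149) + 285375)*(L + j) = (1/(-625 + 4*(-149)²) + 285375)*(1/75838 - 426387/294094) = (1/(-625 + 4*22201) + 285375)*(-8084010803/5575875193) = (1/(-625 + 88804) + 285375)*(-8084010803/5575875193) = (1/88179 + 285375)*(-8084010803/5575875193) = (25164082126/88179)*(-8084010803/5575875193) = -203426711754163207178/491675098643547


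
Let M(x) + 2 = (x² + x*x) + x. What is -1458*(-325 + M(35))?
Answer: -3146364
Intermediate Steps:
M(x) = -2 + x + 2*x² (M(x) = -2 + ((x² + x*x) + x) = -2 + ((x² + x²) + x) = -2 + (2*x² + x) = -2 + (x + 2*x²) = -2 + x + 2*x²)
-1458*(-325 + M(35)) = -1458*(-325 + (-2 + 35 + 2*35²)) = -1458*(-325 + (-2 + 35 + 2*1225)) = -1458*(-325 + (-2 + 35 + 2450)) = -1458*(-325 + 2483) = -1458*2158 = -3146364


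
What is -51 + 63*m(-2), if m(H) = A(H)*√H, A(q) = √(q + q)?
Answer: -51 - 126*√2 ≈ -229.19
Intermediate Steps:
A(q) = √2*√q (A(q) = √(2*q) = √2*√q)
m(H) = H*√2 (m(H) = (√2*√H)*√H = H*√2)
-51 + 63*m(-2) = -51 + 63*(-2*√2) = -51 - 126*√2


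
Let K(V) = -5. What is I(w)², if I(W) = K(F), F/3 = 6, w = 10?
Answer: 25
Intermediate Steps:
F = 18 (F = 3*6 = 18)
I(W) = -5
I(w)² = (-5)² = 25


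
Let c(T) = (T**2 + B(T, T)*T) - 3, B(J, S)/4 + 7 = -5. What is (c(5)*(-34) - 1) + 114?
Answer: 7525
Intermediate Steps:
B(J, S) = -48 (B(J, S) = -28 + 4*(-5) = -28 - 20 = -48)
c(T) = -3 + T**2 - 48*T (c(T) = (T**2 - 48*T) - 3 = -3 + T**2 - 48*T)
(c(5)*(-34) - 1) + 114 = ((-3 + 5**2 - 48*5)*(-34) - 1) + 114 = ((-3 + 25 - 240)*(-34) - 1) + 114 = (-218*(-34) - 1) + 114 = (7412 - 1) + 114 = 7411 + 114 = 7525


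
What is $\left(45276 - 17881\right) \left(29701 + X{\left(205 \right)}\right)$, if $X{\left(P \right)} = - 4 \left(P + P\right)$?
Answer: $768731095$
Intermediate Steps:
$X{\left(P \right)} = - 8 P$ ($X{\left(P \right)} = - 4 \cdot 2 P = - 8 P$)
$\left(45276 - 17881\right) \left(29701 + X{\left(205 \right)}\right) = \left(45276 - 17881\right) \left(29701 - 1640\right) = 27395 \left(29701 - 1640\right) = 27395 \cdot 28061 = 768731095$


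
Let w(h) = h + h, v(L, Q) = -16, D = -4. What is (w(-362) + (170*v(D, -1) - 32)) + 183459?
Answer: 179983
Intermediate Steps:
w(h) = 2*h
(w(-362) + (170*v(D, -1) - 32)) + 183459 = (2*(-362) + (170*(-16) - 32)) + 183459 = (-724 + (-2720 - 32)) + 183459 = (-724 - 2752) + 183459 = -3476 + 183459 = 179983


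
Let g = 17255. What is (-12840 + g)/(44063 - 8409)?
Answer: 4415/35654 ≈ 0.12383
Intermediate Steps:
(-12840 + g)/(44063 - 8409) = (-12840 + 17255)/(44063 - 8409) = 4415/35654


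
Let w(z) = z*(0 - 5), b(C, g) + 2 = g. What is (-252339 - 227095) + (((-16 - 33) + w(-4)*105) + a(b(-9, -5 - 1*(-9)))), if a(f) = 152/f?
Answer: -477307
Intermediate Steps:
b(C, g) = -2 + g
w(z) = -5*z (w(z) = z*(-5) = -5*z)
(-252339 - 227095) + (((-16 - 33) + w(-4)*105) + a(b(-9, -5 - 1*(-9)))) = (-252339 - 227095) + (((-16 - 33) - 5*(-4)*105) + 152/(-2 + (-5 - 1*(-9)))) = -479434 + ((-49 + 20*105) + 152/(-2 + (-5 + 9))) = -479434 + ((-49 + 2100) + 152/(-2 + 4)) = -479434 + (2051 + 152/2) = -479434 + (2051 + 152*(½)) = -479434 + (2051 + 76) = -479434 + 2127 = -477307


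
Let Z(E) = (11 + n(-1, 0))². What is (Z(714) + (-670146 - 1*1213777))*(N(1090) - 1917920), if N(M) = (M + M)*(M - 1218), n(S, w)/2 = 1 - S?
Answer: 4138409158080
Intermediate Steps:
n(S, w) = 2 - 2*S (n(S, w) = 2*(1 - S) = 2 - 2*S)
N(M) = 2*M*(-1218 + M) (N(M) = (2*M)*(-1218 + M) = 2*M*(-1218 + M))
Z(E) = 225 (Z(E) = (11 + (2 - 2*(-1)))² = (11 + (2 + 2))² = (11 + 4)² = 15² = 225)
(Z(714) + (-670146 - 1*1213777))*(N(1090) - 1917920) = (225 + (-670146 - 1*1213777))*(2*1090*(-1218 + 1090) - 1917920) = (225 + (-670146 - 1213777))*(2*1090*(-128) - 1917920) = (225 - 1883923)*(-279040 - 1917920) = -1883698*(-2196960) = 4138409158080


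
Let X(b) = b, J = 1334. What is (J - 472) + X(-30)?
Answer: 832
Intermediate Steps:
(J - 472) + X(-30) = (1334 - 472) - 30 = 862 - 30 = 832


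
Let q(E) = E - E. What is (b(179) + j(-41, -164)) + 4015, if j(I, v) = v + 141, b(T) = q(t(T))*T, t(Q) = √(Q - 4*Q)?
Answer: 3992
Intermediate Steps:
t(Q) = √3*√(-Q) (t(Q) = √(-3*Q) = √3*√(-Q))
q(E) = 0
b(T) = 0 (b(T) = 0*T = 0)
j(I, v) = 141 + v
(b(179) + j(-41, -164)) + 4015 = (0 + (141 - 164)) + 4015 = (0 - 23) + 4015 = -23 + 4015 = 3992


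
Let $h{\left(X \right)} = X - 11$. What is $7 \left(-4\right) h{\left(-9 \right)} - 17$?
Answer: $543$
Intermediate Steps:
$h{\left(X \right)} = -11 + X$
$7 \left(-4\right) h{\left(-9 \right)} - 17 = 7 \left(-4\right) \left(-11 - 9\right) - 17 = \left(-28\right) \left(-20\right) - 17 = 560 - 17 = 543$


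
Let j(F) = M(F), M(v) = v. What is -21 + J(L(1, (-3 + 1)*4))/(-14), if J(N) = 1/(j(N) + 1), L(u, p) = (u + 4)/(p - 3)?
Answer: -1775/84 ≈ -21.131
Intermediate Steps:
j(F) = F
L(u, p) = (4 + u)/(-3 + p)
J(N) = 1/(1 + N) (J(N) = 1/(N + 1) = 1/(1 + N))
-21 + J(L(1, (-3 + 1)*4))/(-14) = -21 + 1/((1 + (4 + 1)/(-3 + (-3 + 1)*4))*(-14)) = -21 - 1/14/(1 + 5/(-3 - 2*4)) = -21 - 1/14/(1 + 5/(-3 - 8)) = -21 - 1/14/(1 + 5/(-11)) = -21 - 1/14/(1 - 1/11*5) = -21 - 1/14/(1 - 5/11) = -21 - 1/14/(6/11) = -21 + (11/6)*(-1/14) = -21 - 11/84 = -1775/84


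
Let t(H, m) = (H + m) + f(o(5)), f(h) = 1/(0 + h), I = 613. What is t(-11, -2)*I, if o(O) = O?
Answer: -39232/5 ≈ -7846.4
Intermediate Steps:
f(h) = 1/h
t(H, m) = ⅕ + H + m (t(H, m) = (H + m) + 1/5 = (H + m) + ⅕ = ⅕ + H + m)
t(-11, -2)*I = (⅕ - 11 - 2)*613 = -64/5*613 = -39232/5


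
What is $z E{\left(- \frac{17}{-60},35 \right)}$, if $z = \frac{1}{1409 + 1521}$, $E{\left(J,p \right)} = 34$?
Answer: $\frac{17}{1465} \approx 0.011604$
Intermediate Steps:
$z = \frac{1}{2930} \approx 0.0003413$
$z E{\left(- \frac{17}{-60},35 \right)} = \frac{1}{2930} \cdot 34 = \frac{17}{1465}$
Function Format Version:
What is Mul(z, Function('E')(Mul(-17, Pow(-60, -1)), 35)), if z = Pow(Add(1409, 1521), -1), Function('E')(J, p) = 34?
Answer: Rational(17, 1465) ≈ 0.011604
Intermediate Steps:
z = Rational(1, 2930) (z = Pow(2930, -1) = Rational(1, 2930) ≈ 0.00034130)
Mul(z, Function('E')(Mul(-17, Pow(-60, -1)), 35)) = Mul(Rational(1, 2930), 34) = Rational(17, 1465)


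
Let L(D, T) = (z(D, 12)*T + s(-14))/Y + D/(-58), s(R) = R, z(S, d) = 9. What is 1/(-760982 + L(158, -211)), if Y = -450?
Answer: -13050/9930795173 ≈ -1.3141e-6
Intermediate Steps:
L(D, T) = 7/225 - T/50 - D/58 (L(D, T) = (9*T - 14)/(-450) + D/(-58) = (-14 + 9*T)*(-1/450) + D*(-1/58) = (7/225 - T/50) - D/58 = 7/225 - T/50 - D/58)
1/(-760982 + L(158, -211)) = 1/(-760982 + (7/225 - 1/50*(-211) - 1/58*158)) = 1/(-760982 + (7/225 + 211/50 - 79/29)) = 1/(-760982 + 19927/13050) = 1/(-9930795173/13050) = -13050/9930795173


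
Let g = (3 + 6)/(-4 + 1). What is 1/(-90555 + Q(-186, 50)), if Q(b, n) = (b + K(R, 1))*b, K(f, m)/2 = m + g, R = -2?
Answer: -1/55215 ≈ -1.8111e-5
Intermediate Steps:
g = -3 (g = 9/(-3) = 9*(-⅓) = -3)
K(f, m) = -6 + 2*m (K(f, m) = 2*(m - 3) = 2*(-3 + m) = -6 + 2*m)
Q(b, n) = b*(-4 + b) (Q(b, n) = (b + (-6 + 2*1))*b = (b + (-6 + 2))*b = (b - 4)*b = (-4 + b)*b = b*(-4 + b))
1/(-90555 + Q(-186, 50)) = 1/(-90555 - 186*(-4 - 186)) = 1/(-90555 - 186*(-190)) = 1/(-90555 + 35340) = 1/(-55215) = -1/55215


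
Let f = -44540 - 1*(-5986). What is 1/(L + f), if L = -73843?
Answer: -1/112397 ≈ -8.8970e-6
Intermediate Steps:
f = -38554 (f = -44540 + 5986 = -38554)
1/(L + f) = 1/(-73843 - 38554) = 1/(-112397) = -1/112397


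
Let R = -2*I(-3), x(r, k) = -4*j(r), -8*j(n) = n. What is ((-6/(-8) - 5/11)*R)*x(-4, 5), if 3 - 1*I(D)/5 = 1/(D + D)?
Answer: 1235/66 ≈ 18.712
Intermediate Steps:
I(D) = 15 - 5/(2*D) (I(D) = 15 - 5/(D + D) = 15 - 5*1/(2*D) = 15 - 5/(2*D))
j(n) = -n/8
x(r, k) = r/2 (x(r, k) = -(-1)*r/2 = r/2)
R = -95/3 (R = -2*(15 - 5/2/(-3)) = -2*(15 - 5/2*(-⅓)) = -2*(15 + ⅚) = -2*95/6 = -95/3 ≈ -31.667)
((-6/(-8) - 5/11)*R)*x(-4, 5) = ((-6/(-8) - 5/11)*(-95/3))*((½)*(-4)) = ((-6*(-⅛) - 5*1/11)*(-95/3))*(-2) = ((¾ - 5/11)*(-95/3))*(-2) = ((13/44)*(-95/3))*(-2) = -1235/132*(-2) = 1235/66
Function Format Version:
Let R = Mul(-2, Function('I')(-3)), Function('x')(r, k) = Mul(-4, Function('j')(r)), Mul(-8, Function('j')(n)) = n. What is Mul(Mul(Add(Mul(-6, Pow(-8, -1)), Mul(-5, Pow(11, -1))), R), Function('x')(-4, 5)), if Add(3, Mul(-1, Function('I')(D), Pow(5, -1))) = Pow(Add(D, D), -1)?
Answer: Rational(1235, 66) ≈ 18.712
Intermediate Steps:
Function('I')(D) = Add(15, Mul(Rational(-5, 2), Pow(D, -1))) (Function('I')(D) = Add(15, Mul(-5, Pow(Add(D, D), -1))) = Add(15, Mul(-5, Pow(Mul(2, D), -1))) = Add(15, Mul(-5, Mul(Rational(1, 2), Pow(D, -1)))) = Add(15, Mul(Rational(-5, 2), Pow(D, -1))))
Function('j')(n) = Mul(Rational(-1, 8), n)
Function('x')(r, k) = Mul(Rational(1, 2), r) (Function('x')(r, k) = Mul(-4, Mul(Rational(-1, 8), r)) = Mul(Rational(1, 2), r))
R = Rational(-95, 3) (R = Mul(-2, Add(15, Mul(Rational(-5, 2), Pow(-3, -1)))) = Mul(-2, Add(15, Mul(Rational(-5, 2), Rational(-1, 3)))) = Mul(-2, Add(15, Rational(5, 6))) = Mul(-2, Rational(95, 6)) = Rational(-95, 3) ≈ -31.667)
Mul(Mul(Add(Mul(-6, Pow(-8, -1)), Mul(-5, Pow(11, -1))), R), Function('x')(-4, 5)) = Mul(Mul(Add(Mul(-6, Pow(-8, -1)), Mul(-5, Pow(11, -1))), Rational(-95, 3)), Mul(Rational(1, 2), -4)) = Mul(Mul(Add(Mul(-6, Rational(-1, 8)), Mul(-5, Rational(1, 11))), Rational(-95, 3)), -2) = Mul(Mul(Add(Rational(3, 4), Rational(-5, 11)), Rational(-95, 3)), -2) = Mul(Mul(Rational(13, 44), Rational(-95, 3)), -2) = Mul(Rational(-1235, 132), -2) = Rational(1235, 66)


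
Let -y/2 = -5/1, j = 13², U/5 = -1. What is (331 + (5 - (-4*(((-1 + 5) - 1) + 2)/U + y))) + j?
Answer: 491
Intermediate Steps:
U = -5 (U = 5*(-1) = -5)
j = 169
y = 10 (y = -(-10)/1 = -(-10) = -2*(-5) = 10)
(331 + (5 - (-4*(((-1 + 5) - 1) + 2)/U + y))) + j = (331 + (5 - (-4*(((-1 + 5) - 1) + 2)/(-5) + 10))) + 169 = (331 + (5 - (-4*((4 - 1) + 2)*(-1)/5 + 10))) + 169 = (331 + (5 - (-4*(3 + 2)*(-1)/5 + 10))) + 169 = (331 + (5 - (-20*(-1)/5 + 10))) + 169 = (331 + (5 - (-4*(-1) + 10))) + 169 = (331 + (5 - (4 + 10))) + 169 = (331 + (5 - 1*14)) + 169 = (331 + (5 - 14)) + 169 = (331 - 9) + 169 = 322 + 169 = 491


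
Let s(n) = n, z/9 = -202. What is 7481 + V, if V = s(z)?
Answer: 5663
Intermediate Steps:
z = -1818 (z = 9*(-202) = -1818)
V = -1818
7481 + V = 7481 - 1818 = 5663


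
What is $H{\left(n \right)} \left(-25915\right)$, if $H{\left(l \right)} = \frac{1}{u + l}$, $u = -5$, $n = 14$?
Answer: $- \frac{25915}{9} \approx -2879.4$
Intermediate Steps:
$H{\left(l \right)} = \frac{1}{-5 + l}$
$H{\left(n \right)} \left(-25915\right) = \frac{1}{-5 + 14} \left(-25915\right) = \frac{1}{9} \left(-25915\right) = - \frac{25915}{9}$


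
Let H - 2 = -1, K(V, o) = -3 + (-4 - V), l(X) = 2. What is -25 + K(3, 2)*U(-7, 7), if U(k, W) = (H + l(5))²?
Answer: -115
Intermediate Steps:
K(V, o) = -7 - V
H = 1 (H = 2 - 1 = 1)
U(k, W) = 9 (U(k, W) = (1 + 2)² = 3² = 9)
-25 + K(3, 2)*U(-7, 7) = -25 + (-7 - 1*3)*9 = -25 + (-7 - 3)*9 = -25 - 10*9 = -25 - 90 = -115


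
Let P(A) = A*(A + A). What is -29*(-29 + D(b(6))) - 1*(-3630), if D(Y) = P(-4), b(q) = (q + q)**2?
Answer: 3543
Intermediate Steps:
P(A) = 2*A**2 (P(A) = A*(2*A) = 2*A**2)
b(q) = 4*q**2 (b(q) = (2*q)**2 = 4*q**2)
D(Y) = 32 (D(Y) = 2*(-4)**2 = 2*16 = 32)
-29*(-29 + D(b(6))) - 1*(-3630) = -29*(-29 + 32) - 1*(-3630) = -29*3 + 3630 = -87 + 3630 = 3543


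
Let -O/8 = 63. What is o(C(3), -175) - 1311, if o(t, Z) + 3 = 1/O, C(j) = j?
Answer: -662257/504 ≈ -1314.0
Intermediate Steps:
O = -504 (O = -8*63 = -504)
o(t, Z) = -1513/504 (o(t, Z) = -3 + 1/(-504) = -3 - 1/504 = -1513/504)
o(C(3), -175) - 1311 = -1513/504 - 1311 = -662257/504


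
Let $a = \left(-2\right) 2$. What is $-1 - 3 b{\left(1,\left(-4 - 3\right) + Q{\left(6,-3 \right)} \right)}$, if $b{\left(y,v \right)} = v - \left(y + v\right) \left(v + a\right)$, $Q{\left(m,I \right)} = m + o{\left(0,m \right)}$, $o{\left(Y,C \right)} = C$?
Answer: $2$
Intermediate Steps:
$a = -4$
$Q{\left(m,I \right)} = 2 m$ ($Q{\left(m,I \right)} = m + m = 2 m$)
$b{\left(y,v \right)} = v - \left(-4 + v\right) \left(v + y\right)$ ($b{\left(y,v \right)} = v - \left(y + v\right) \left(v - 4\right) = v - \left(v + y\right) \left(-4 + v\right) = v - \left(-4 + v\right) \left(v + y\right)$)
$-1 - 3 b{\left(1,\left(-4 - 3\right) + Q{\left(6,-3 \right)} \right)} = -1 - 3 \left(- \left(\left(-4 - 3\right) + 2 \cdot 6\right)^{2} + 4 \cdot 1 + 5 \left(\left(-4 - 3\right) + 2 \cdot 6\right) - \left(\left(-4 - 3\right) + 2 \cdot 6\right) 1\right) = -1 - 3 \left(- \left(-7 + 12\right)^{2} + 4 + 5 \left(-7 + 12\right) - \left(-7 + 12\right) 1\right) = -1 - 3 \left(- 5^{2} + 4 + 5 \cdot 5 - 5 \cdot 1\right) = -1 - 3 \left(\left(-1\right) 25 + 4 + 25 - 5\right) = -1 - 3 \left(-25 + 4 + 25 - 5\right) = -1 - -3 = -1 + 3 = 2$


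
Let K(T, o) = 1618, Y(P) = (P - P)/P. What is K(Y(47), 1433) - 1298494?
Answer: -1296876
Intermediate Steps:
Y(P) = 0 (Y(P) = 0/P = 0)
K(Y(47), 1433) - 1298494 = 1618 - 1298494 = -1296876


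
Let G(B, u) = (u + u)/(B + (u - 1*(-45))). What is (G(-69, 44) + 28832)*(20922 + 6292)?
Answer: 3923768948/5 ≈ 7.8475e+8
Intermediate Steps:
G(B, u) = 2*u/(45 + B + u) (G(B, u) = (2*u)/(B + (u + 45)) = (2*u)/(B + (45 + u)) = (2*u)/(45 + B + u) = 2*u/(45 + B + u))
(G(-69, 44) + 28832)*(20922 + 6292) = (2*44/(45 - 69 + 44) + 28832)*(20922 + 6292) = (2*44/20 + 28832)*27214 = (2*44*(1/20) + 28832)*27214 = (22/5 + 28832)*27214 = (144182/5)*27214 = 3923768948/5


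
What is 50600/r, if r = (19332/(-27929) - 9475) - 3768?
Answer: -61443800/16081873 ≈ -3.8207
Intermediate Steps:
r = -369883079/27929 (r = (19332*(-1/27929) - 9475) - 3768 = (-19332/27929 - 9475) - 3768 = -264646607/27929 - 3768 = -369883079/27929 ≈ -13244.)
50600/r = 50600/(-369883079/27929) = 50600*(-27929/369883079) = -61443800/16081873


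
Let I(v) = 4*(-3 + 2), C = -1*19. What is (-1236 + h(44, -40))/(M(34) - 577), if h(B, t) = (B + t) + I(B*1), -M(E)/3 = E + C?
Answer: 618/311 ≈ 1.9871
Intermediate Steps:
C = -19
I(v) = -4 (I(v) = 4*(-1) = -4)
M(E) = 57 - 3*E (M(E) = -3*(E - 19) = -3*(-19 + E) = 57 - 3*E)
h(B, t) = -4 + B + t (h(B, t) = (B + t) - 4 = -4 + B + t)
(-1236 + h(44, -40))/(M(34) - 577) = (-1236 + (-4 + 44 - 40))/((57 - 3*34) - 577) = (-1236 + 0)/((57 - 102) - 577) = -1236/(-45 - 577) = -1236/(-622) = -1236*(-1/622) = 618/311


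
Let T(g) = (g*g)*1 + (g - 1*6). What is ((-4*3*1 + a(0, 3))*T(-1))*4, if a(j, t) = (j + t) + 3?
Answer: 144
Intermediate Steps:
a(j, t) = 3 + j + t
T(g) = -6 + g + g² (T(g) = g²*1 + (g - 6) = g² + (-6 + g) = -6 + g + g²)
((-4*3*1 + a(0, 3))*T(-1))*4 = ((-4*3*1 + (3 + 0 + 3))*(-6 - 1 + (-1)²))*4 = ((-12*1 + 6)*(-6 - 1 + 1))*4 = ((-12 + 6)*(-6))*4 = -6*(-6)*4 = 36*4 = 144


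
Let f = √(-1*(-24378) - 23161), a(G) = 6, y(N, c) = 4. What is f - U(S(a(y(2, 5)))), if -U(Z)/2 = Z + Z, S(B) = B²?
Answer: 144 + √1217 ≈ 178.89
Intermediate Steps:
U(Z) = -4*Z (U(Z) = -2*(Z + Z) = -4*Z)
f = √1217 (f = √(24378 - 23161) = √1217 ≈ 34.885)
f - U(S(a(y(2, 5)))) = √1217 - (-4)*6² = √1217 - (-4)*36 = √1217 - 1*(-144) = √1217 + 144 = 144 + √1217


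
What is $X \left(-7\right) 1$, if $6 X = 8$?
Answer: $- \frac{28}{3} \approx -9.3333$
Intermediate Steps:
$X = \frac{4}{3}$ ($X = \frac{1}{6} \cdot 8 = \frac{4}{3} \approx 1.3333$)
$X \left(-7\right) 1 = \frac{4}{3} \left(-7\right) 1 = \left(- \frac{28}{3}\right) 1 = - \frac{28}{3}$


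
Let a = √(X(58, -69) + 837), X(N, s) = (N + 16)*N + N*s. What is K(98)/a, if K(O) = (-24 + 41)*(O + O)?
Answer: 476*√23/23 ≈ 99.253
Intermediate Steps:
K(O) = 34*O (K(O) = 17*(2*O) = 34*O)
X(N, s) = N*s + N*(16 + N) (X(N, s) = (16 + N)*N + N*s = N*(16 + N) + N*s = N*s + N*(16 + N))
a = 7*√23 (a = √(58*(16 + 58 - 69) + 837) = √(58*5 + 837) = √(290 + 837) = √1127 = 7*√23 ≈ 33.571)
K(98)/a = (34*98)/((7*√23)) = 3332*(√23/161) = 476*√23/23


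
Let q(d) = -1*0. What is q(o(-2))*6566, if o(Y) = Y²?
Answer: 0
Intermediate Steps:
q(d) = 0
q(o(-2))*6566 = 0*6566 = 0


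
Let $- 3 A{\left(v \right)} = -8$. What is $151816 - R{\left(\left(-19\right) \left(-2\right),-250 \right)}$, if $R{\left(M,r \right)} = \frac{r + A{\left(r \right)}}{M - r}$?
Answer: $\frac{65584883}{432} \approx 1.5182 \cdot 10^{5}$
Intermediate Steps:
$A{\left(v \right)} = \frac{8}{3}$ ($A{\left(v \right)} = \left(- \frac{1}{3}\right) \left(-8\right) = \frac{8}{3}$)
$R{\left(M,r \right)} = \frac{\frac{8}{3} + r}{M - r}$ ($R{\left(M,r \right)} = \frac{r + \frac{8}{3}}{M - r} = \frac{\frac{8}{3} + r}{M - r}$)
$151816 - R{\left(\left(-19\right) \left(-2\right),-250 \right)} = 151816 - \frac{\frac{8}{3} - 250}{\left(-19\right) \left(-2\right) - -250} = 151816 - \frac{1}{38 + 250} \left(- \frac{742}{3}\right) = 151816 - \frac{1}{288} \left(- \frac{742}{3}\right) = 151816 - - \frac{371}{432} = 151816 + \frac{371}{432} = \frac{65584883}{432}$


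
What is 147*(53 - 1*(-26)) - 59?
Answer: 11554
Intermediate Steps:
147*(53 - 1*(-26)) - 59 = 147*(53 + 26) - 59 = 147*79 - 59 = 11613 - 59 = 11554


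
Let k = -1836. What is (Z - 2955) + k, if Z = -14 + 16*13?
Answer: -4597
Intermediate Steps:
Z = 194 (Z = -14 + 208 = 194)
(Z - 2955) + k = (194 - 2955) - 1836 = -2761 - 1836 = -4597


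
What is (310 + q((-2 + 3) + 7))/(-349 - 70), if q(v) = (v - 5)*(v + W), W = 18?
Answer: -388/419 ≈ -0.92601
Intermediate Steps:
q(v) = (-5 + v)*(18 + v) (q(v) = (v - 5)*(v + 18) = (-5 + v)*(18 + v))
(310 + q((-2 + 3) + 7))/(-349 - 70) = (310 + (-90 + ((-2 + 3) + 7)² + 13*((-2 + 3) + 7)))/(-349 - 70) = (310 + (-90 + (1 + 7)² + 13*(1 + 7)))/(-419) = (310 + (-90 + 8² + 13*8))*(-1/419) = (310 + (-90 + 64 + 104))*(-1/419) = (310 + 78)*(-1/419) = 388*(-1/419) = -388/419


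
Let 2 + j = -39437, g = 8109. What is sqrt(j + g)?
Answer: I*sqrt(31330) ≈ 177.0*I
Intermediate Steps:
j = -39439 (j = -2 - 39437 = -39439)
sqrt(j + g) = sqrt(-39439 + 8109) = sqrt(-31330) = I*sqrt(31330)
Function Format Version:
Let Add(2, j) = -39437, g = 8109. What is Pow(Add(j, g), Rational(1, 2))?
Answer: Mul(I, Pow(31330, Rational(1, 2))) ≈ Mul(177.00, I)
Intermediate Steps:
j = -39439 (j = Add(-2, -39437) = -39439)
Pow(Add(j, g), Rational(1, 2)) = Pow(Add(-39439, 8109), Rational(1, 2)) = Pow(-31330, Rational(1, 2)) = Mul(I, Pow(31330, Rational(1, 2)))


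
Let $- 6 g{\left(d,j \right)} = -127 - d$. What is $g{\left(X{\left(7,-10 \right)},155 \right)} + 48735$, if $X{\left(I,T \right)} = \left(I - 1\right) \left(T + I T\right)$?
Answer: $\frac{292057}{6} \approx 48676.0$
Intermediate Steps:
$X{\left(I,T \right)} = \left(-1 + I\right) \left(T + I T\right)$
$g{\left(d,j \right)} = \frac{127}{6} + \frac{d}{6}$ ($g{\left(d,j \right)} = - \frac{-127 - d}{6} = \frac{127}{6} + \frac{d}{6}$)
$g{\left(X{\left(7,-10 \right)},155 \right)} + 48735 = \left(\frac{127}{6} + \frac{\left(-10\right) \left(-1 + 7^{2}\right)}{6}\right) + 48735 = \left(\frac{127}{6} + \frac{\left(-10\right) \left(-1 + 49\right)}{6}\right) + 48735 = \left(\frac{127}{6} + \frac{\left(-10\right) 48}{6}\right) + 48735 = \left(\frac{127}{6} + \frac{1}{6} \left(-480\right)\right) + 48735 = \left(\frac{127}{6} - 80\right) + 48735 = - \frac{353}{6} + 48735 = \frac{292057}{6}$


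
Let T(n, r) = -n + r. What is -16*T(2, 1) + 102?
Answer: 118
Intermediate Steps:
T(n, r) = r - n
-16*T(2, 1) + 102 = -16*(1 - 1*2) + 102 = -16*(1 - 2) + 102 = -16*(-1) + 102 = 16 + 102 = 118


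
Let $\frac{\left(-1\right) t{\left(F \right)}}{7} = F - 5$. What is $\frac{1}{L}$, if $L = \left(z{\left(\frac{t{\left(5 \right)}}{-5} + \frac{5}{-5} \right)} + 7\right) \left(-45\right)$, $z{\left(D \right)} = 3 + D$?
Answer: $- \frac{1}{405} \approx -0.0024691$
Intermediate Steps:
$t{\left(F \right)} = 35 - 7 F$ ($t{\left(F \right)} = - 7 \left(F - 5\right) = - 7 \left(-5 + F\right) = 35 - 7 F$)
$L = -405$ ($L = \left(\left(3 + \left(\frac{35 - 35}{-5} + \frac{5}{-5}\right)\right) + 7\right) \left(-45\right) = \left(\left(3 + \left(\left(35 - 35\right) \left(- \frac{1}{5}\right) + 5 \left(- \frac{1}{5}\right)\right)\right) + 7\right) \left(-45\right) = \left(\left(3 + \left(0 \left(- \frac{1}{5}\right) - 1\right)\right) + 7\right) \left(-45\right) = \left(\left(3 + \left(0 - 1\right)\right) + 7\right) \left(-45\right) = \left(\left(3 - 1\right) + 7\right) \left(-45\right) = \left(2 + 7\right) \left(-45\right) = 9 \left(-45\right) = -405$)
$\frac{1}{L} = \frac{1}{-405} = - \frac{1}{405}$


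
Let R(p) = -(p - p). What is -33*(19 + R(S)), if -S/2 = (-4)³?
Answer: -627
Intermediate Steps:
S = 128 (S = -2*(-4)³ = -2*(-64) = 128)
R(p) = 0 (R(p) = -1*0 = 0)
-33*(19 + R(S)) = -33*(19 + 0) = -33*19 = -627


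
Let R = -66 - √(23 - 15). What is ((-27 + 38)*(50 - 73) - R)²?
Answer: 34977 - 748*√2 ≈ 33919.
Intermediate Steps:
R = -66 - 2*√2 (R = -66 - √8 = -66 - 2*√2 ≈ -68.828)
((-27 + 38)*(50 - 73) - R)² = ((-27 + 38)*(50 - 73) - (-66 - 2*√2))² = (11*(-23) + (66 + 2*√2))² = (-253 + (66 + 2*√2))² = (-187 + 2*√2)²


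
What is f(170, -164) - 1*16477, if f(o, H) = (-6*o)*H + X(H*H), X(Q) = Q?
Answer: 177699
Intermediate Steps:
f(o, H) = H² - 6*H*o (f(o, H) = (-6*o)*H + H*H = -6*H*o + H² = H² - 6*H*o)
f(170, -164) - 1*16477 = -164*(-164 - 6*170) - 1*16477 = -164*(-164 - 1020) - 16477 = -164*(-1184) - 16477 = 194176 - 16477 = 177699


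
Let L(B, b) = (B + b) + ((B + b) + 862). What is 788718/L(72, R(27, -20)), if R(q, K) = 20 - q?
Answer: 394359/496 ≈ 795.08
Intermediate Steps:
L(B, b) = 862 + 2*B + 2*b (L(B, b) = (B + b) + (862 + B + b) = 862 + 2*B + 2*b)
788718/L(72, R(27, -20)) = 788718/(862 + 2*72 + 2*(20 - 1*27)) = 788718/(862 + 144 + 2*(20 - 27)) = 788718/(862 + 144 + 2*(-7)) = 788718/(862 + 144 - 14) = 788718/992 = 788718*(1/992) = 394359/496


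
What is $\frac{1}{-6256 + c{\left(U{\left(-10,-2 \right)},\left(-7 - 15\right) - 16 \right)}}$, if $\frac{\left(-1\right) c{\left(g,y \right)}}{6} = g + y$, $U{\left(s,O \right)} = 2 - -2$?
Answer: $- \frac{1}{6052} \approx -0.00016523$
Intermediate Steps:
$U{\left(s,O \right)} = 4$ ($U{\left(s,O \right)} = 2 + 2 = 4$)
$c{\left(g,y \right)} = - 6 g - 6 y$ ($c{\left(g,y \right)} = - 6 \left(g + y\right) = - 6 g - 6 y$)
$\frac{1}{-6256 + c{\left(U{\left(-10,-2 \right)},\left(-7 - 15\right) - 16 \right)}} = \frac{1}{-6256 - \left(24 + 6 \left(\left(-7 - 15\right) - 16\right)\right)} = \frac{1}{-6256 - \left(24 + 6 \left(-22 - 16\right)\right)} = \frac{1}{-6256 - -204} = \frac{1}{-6256 + \left(-24 + 228\right)} = \frac{1}{-6256 + 204} = \frac{1}{-6052} = - \frac{1}{6052}$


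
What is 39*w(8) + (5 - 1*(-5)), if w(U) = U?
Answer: 322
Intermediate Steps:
39*w(8) + (5 - 1*(-5)) = 39*8 + (5 - 1*(-5)) = 312 + (5 + 5) = 312 + 10 = 322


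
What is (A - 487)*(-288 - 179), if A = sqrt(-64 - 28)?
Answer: 227429 - 934*I*sqrt(23) ≈ 2.2743e+5 - 4479.3*I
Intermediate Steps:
A = 2*I*sqrt(23) (A = sqrt(-92) = 2*I*sqrt(23) ≈ 9.5917*I)
(A - 487)*(-288 - 179) = (2*I*sqrt(23) - 487)*(-288 - 179) = (-487 + 2*I*sqrt(23))*(-467) = 227429 - 934*I*sqrt(23)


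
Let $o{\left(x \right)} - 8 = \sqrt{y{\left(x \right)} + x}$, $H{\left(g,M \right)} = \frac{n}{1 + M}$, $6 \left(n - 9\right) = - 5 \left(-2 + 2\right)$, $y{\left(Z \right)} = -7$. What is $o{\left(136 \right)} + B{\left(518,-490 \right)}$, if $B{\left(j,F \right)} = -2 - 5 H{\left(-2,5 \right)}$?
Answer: $- \frac{3}{2} + \sqrt{129} \approx 9.8578$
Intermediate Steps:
$n = 9$ ($n = 9 + \frac{\left(-5\right) \left(-2 + 2\right)}{6} = 9 + \frac{\left(-5\right) 0}{6} = 9 + \frac{1}{6} \cdot 0 = 9 + 0 = 9$)
$H{\left(g,M \right)} = \frac{9}{1 + M}$
$B{\left(j,F \right)} = - \frac{19}{2}$ ($B{\left(j,F \right)} = -2 - 5 \frac{9}{1 + 5} = -2 - 5 \cdot \frac{9}{6} = -2 - 5 \cdot 9 \cdot \frac{1}{6} = -2 - \frac{15}{2} = - \frac{19}{2}$)
$o{\left(x \right)} = 8 + \sqrt{-7 + x}$
$o{\left(136 \right)} + B{\left(518,-490 \right)} = \left(8 + \sqrt{-7 + 136}\right) - \frac{19}{2} = \left(8 + \sqrt{129}\right) - \frac{19}{2} = - \frac{3}{2} + \sqrt{129}$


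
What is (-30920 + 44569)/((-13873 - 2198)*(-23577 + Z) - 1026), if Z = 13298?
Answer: 13649/165192783 ≈ 8.2625e-5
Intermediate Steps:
(-30920 + 44569)/((-13873 - 2198)*(-23577 + Z) - 1026) = (-30920 + 44569)/((-13873 - 2198)*(-23577 + 13298) - 1026) = 13649/(-16071*(-10279) - 1026) = 13649/(165193809 - 1026) = 13649/165192783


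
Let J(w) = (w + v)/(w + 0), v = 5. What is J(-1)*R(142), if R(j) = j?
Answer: -568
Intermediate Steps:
J(w) = (5 + w)/w (J(w) = (w + 5)/(w + 0) = (5 + w)/w)
J(-1)*R(142) = ((5 - 1)/(-1))*142 = -1*4*142 = -4*142 = -568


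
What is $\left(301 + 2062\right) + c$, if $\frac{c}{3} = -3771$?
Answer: $-8950$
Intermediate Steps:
$c = -11313$ ($c = 3 \left(-3771\right) = -11313$)
$\left(301 + 2062\right) + c = \left(301 + 2062\right) - 11313 = 2363 - 11313 = -8950$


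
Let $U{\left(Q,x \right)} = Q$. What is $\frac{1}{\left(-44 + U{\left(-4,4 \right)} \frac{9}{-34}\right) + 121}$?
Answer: $\frac{17}{1327} \approx 0.012811$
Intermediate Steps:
$\frac{1}{\left(-44 + U{\left(-4,4 \right)} \frac{9}{-34}\right) + 121} = \frac{1}{\left(-44 - 4 \frac{9}{-34}\right) + 121} = \frac{1}{\left(-44 - 4 \cdot 9 \left(- \frac{1}{34}\right)\right) + 121} = \frac{1}{\left(-44 - - \frac{18}{17}\right) + 121} = \frac{1}{\left(-44 + \frac{18}{17}\right) + 121} = \frac{1}{- \frac{730}{17} + 121} = \frac{1}{\frac{1327}{17}} = \frac{17}{1327}$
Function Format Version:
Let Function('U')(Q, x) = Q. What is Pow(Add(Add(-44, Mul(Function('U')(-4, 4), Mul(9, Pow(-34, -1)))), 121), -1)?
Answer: Rational(17, 1327) ≈ 0.012811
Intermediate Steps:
Pow(Add(Add(-44, Mul(Function('U')(-4, 4), Mul(9, Pow(-34, -1)))), 121), -1) = Pow(Add(Add(-44, Mul(-4, Mul(9, Pow(-34, -1)))), 121), -1) = Pow(Add(Add(-44, Mul(-4, Mul(9, Rational(-1, 34)))), 121), -1) = Pow(Add(Add(-44, Mul(-4, Rational(-9, 34))), 121), -1) = Pow(Add(Add(-44, Rational(18, 17)), 121), -1) = Pow(Add(Rational(-730, 17), 121), -1) = Pow(Rational(1327, 17), -1) = Rational(17, 1327)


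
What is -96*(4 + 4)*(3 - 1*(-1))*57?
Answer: -175104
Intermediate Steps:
-96*(4 + 4)*(3 - 1*(-1))*57 = -768*(3 + 1)*57 = -768*4*57 = -96*32*57 = -3072*57 = -175104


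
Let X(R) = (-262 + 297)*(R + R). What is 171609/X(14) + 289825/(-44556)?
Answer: 920272763/5458110 ≈ 168.61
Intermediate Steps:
X(R) = 70*R (X(R) = 35*(2*R) = 70*R)
171609/X(14) + 289825/(-44556) = 171609/((70*14)) + 289825/(-44556) = 171609/980 + 289825*(-1/44556) = 171609*(1/980) - 289825/44556 = 171609/980 - 289825/44556 = 920272763/5458110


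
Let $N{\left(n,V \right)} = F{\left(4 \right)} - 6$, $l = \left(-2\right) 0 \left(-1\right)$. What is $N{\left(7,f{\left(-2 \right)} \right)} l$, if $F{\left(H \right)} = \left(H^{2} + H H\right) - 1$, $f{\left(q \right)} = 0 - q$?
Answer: $0$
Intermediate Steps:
$f{\left(q \right)} = - q$
$F{\left(H \right)} = -1 + 2 H^{2}$ ($F{\left(H \right)} = \left(H^{2} + H^{2}\right) - 1 = 2 H^{2} - 1 = -1 + 2 H^{2}$)
$l = 0$ ($l = 0 \left(-1\right) = 0$)
$N{\left(n,V \right)} = 25$ ($N{\left(n,V \right)} = \left(-1 + 2 \cdot 4^{2}\right) - 6 = \left(-1 + 2 \cdot 16\right) - 6 = \left(-1 + 32\right) - 6 = 31 - 6 = 25$)
$N{\left(7,f{\left(-2 \right)} \right)} l = 25 \cdot 0 = 0$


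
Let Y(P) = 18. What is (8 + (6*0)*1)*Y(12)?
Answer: 144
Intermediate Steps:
(8 + (6*0)*1)*Y(12) = (8 + (6*0)*1)*18 = (8 + 0*1)*18 = (8 + 0)*18 = 8*18 = 144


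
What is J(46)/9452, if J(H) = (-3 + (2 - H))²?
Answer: 2209/9452 ≈ 0.23371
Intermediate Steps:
J(H) = (-1 - H)²
J(46)/9452 = (1 + 46)²/9452 = 47²*(1/9452) = 2209*(1/9452) = 2209/9452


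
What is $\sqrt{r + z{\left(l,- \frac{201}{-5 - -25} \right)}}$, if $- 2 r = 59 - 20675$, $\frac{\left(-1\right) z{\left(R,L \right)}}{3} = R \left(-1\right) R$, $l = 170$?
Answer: $4 \sqrt{6063} \approx 311.46$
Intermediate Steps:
$z{\left(R,L \right)} = 3 R^{2}$ ($z{\left(R,L \right)} = - 3 R \left(-1\right) R = - 3 - R R = - 3 \left(- R^{2}\right) = 3 R^{2}$)
$r = 10308$ ($r = - \frac{59 - 20675}{2} = \left(- \frac{1}{2}\right) \left(-20616\right) = 10308$)
$\sqrt{r + z{\left(l,- \frac{201}{-5 - -25} \right)}} = \sqrt{10308 + 3 \cdot 170^{2}} = \sqrt{10308 + 3 \cdot 28900} = \sqrt{10308 + 86700} = \sqrt{97008} = 4 \sqrt{6063}$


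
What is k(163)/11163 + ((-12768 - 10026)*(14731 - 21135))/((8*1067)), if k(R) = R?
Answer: 203686936232/11910921 ≈ 17101.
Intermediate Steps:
k(163)/11163 + ((-12768 - 10026)*(14731 - 21135))/((8*1067)) = 163/11163 + ((-12768 - 10026)*(14731 - 21135))/((8*1067)) = 163*(1/11163) - 22794*(-6404)/8536 = 163/11163 + 145972776*(1/8536) = 163/11163 + 18246597/1067 = 203686936232/11910921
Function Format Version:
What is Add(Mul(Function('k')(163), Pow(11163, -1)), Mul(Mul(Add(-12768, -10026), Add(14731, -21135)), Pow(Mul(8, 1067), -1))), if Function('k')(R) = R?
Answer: Rational(203686936232, 11910921) ≈ 17101.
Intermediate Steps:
Add(Mul(Function('k')(163), Pow(11163, -1)), Mul(Mul(Add(-12768, -10026), Add(14731, -21135)), Pow(Mul(8, 1067), -1))) = Add(Mul(163, Pow(11163, -1)), Mul(Mul(Add(-12768, -10026), Add(14731, -21135)), Pow(Mul(8, 1067), -1))) = Add(Mul(163, Rational(1, 11163)), Mul(Mul(-22794, -6404), Pow(8536, -1))) = Add(Rational(163, 11163), Mul(145972776, Rational(1, 8536))) = Add(Rational(163, 11163), Rational(18246597, 1067)) = Rational(203686936232, 11910921)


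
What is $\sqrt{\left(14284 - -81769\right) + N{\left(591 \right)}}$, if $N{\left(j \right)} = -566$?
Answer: $\sqrt{95487} \approx 309.01$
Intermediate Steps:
$\sqrt{\left(14284 - -81769\right) + N{\left(591 \right)}} = \sqrt{\left(14284 - -81769\right) - 566} = \sqrt{\left(14284 + 81769\right) - 566} = \sqrt{96053 - 566} = \sqrt{95487}$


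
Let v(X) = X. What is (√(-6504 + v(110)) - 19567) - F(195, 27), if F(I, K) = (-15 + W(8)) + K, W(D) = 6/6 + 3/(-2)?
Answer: -39157/2 + I*√6394 ≈ -19579.0 + 79.963*I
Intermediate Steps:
W(D) = -½ (W(D) = 6*(⅙) + 3*(-½) = 1 - 3/2 = -½)
F(I, K) = -31/2 + K (F(I, K) = (-15 - ½) + K = -31/2 + K)
(√(-6504 + v(110)) - 19567) - F(195, 27) = (√(-6504 + 110) - 19567) - (-31/2 + 27) = (√(-6394) - 19567) - 1*23/2 = (I*√6394 - 19567) - 23/2 = (-19567 + I*√6394) - 23/2 = -39157/2 + I*√6394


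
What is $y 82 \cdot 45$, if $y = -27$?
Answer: $-99630$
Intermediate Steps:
$y 82 \cdot 45 = \left(-27\right) 82 \cdot 45 = \left(-2214\right) 45 = -99630$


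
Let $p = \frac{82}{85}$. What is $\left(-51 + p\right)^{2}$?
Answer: $\frac{18088009}{7225} \approx 2503.5$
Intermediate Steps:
$p = \frac{82}{85}$ ($p = 82 \cdot \frac{1}{85} = \frac{82}{85} \approx 0.96471$)
$\left(-51 + p\right)^{2} = \left(-51 + \frac{82}{85}\right)^{2} = \left(- \frac{4253}{85}\right)^{2} = \frac{18088009}{7225}$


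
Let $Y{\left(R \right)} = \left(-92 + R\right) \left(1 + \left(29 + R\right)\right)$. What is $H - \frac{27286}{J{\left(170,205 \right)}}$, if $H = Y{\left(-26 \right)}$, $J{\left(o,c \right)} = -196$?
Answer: $- \frac{4659}{14} \approx -332.79$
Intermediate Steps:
$Y{\left(R \right)} = \left(-92 + R\right) \left(30 + R\right)$
$H = -472$ ($H = -2760 + \left(-26\right)^{2} - -1612 = -2760 + 676 + 1612 = -472$)
$H - \frac{27286}{J{\left(170,205 \right)}} = -472 - \frac{27286}{-196} = -472 - - \frac{1949}{14} = -472 + \frac{1949}{14} = - \frac{4659}{14}$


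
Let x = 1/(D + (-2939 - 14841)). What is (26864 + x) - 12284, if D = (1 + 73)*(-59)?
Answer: 322888679/22146 ≈ 14580.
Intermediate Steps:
D = -4366 (D = 74*(-59) = -4366)
x = -1/22146 (x = 1/(-4366 + (-2939 - 14841)) = 1/(-4366 - 17780) = 1/(-22146) = -1/22146 ≈ -4.5155e-5)
(26864 + x) - 12284 = (26864 - 1/22146) - 12284 = 594930143/22146 - 12284 = 322888679/22146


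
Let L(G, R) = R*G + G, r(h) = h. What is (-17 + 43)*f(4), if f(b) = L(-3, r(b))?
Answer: -390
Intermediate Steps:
L(G, R) = G + G*R (L(G, R) = G*R + G = G + G*R)
f(b) = -3 - 3*b (f(b) = -3*(1 + b) = -3 - 3*b)
(-17 + 43)*f(4) = (-17 + 43)*(-3 - 3*4) = 26*(-3 - 12) = 26*(-15) = -390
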